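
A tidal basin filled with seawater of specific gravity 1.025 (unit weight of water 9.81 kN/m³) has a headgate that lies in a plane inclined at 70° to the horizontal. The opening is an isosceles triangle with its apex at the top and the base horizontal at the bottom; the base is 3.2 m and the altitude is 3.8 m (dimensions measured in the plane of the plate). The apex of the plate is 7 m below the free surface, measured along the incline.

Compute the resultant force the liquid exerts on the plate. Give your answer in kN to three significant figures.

γ = 1.025 × 9.81 = 10.05525 kN/m³.
Let θ = 70° be the plate's angle to the horizontal; measure y along the incline from where the plane meets the free surface. Vertical depth h = y·sinθ with sinθ = 0.939693.
With the apex up, the centroid sits 2h/3 = 2 × 3.8/3 = 2.53333 m below the apex, so y_c = 7 + 2.53333 = 9.53333 m and h_c = 9.53333 × 0.939693 = 8.9584 m.
A = ½ × 3.2 × 3.8 = 6.08 m².
Resultant F = γ·h_c·A = 10.05525 × 8.9584 × 6.08 = 547.68 kN.

F ≈ 548 kN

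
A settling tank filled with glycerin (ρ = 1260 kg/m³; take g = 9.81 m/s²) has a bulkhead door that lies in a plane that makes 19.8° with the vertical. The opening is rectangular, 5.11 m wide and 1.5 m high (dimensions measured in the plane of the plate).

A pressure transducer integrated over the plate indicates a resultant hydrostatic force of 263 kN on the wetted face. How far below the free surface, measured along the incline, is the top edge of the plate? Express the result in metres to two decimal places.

γ = ρg = 1260 × 9.81 / 1000 = 12.3606 kN/m³.
A = 5.11 × 1.5 = 7.665 m².
From F = γ·h_c·A, the centroid depth is h_c = 263/(12.3606 × 7.665) = 2.7759 m.
The plate makes 19.8° with the vertical, i.e. θ = 90° − 19.8° = 70.2° to the horizontal. Measuring y along the incline from the free-surface line, vertical depth h = y·sinθ with sinθ = 0.940881.
Along the incline, y_c = h_c/sinθ = 2.7759/0.940881 = 2.95032 m.
The centroid lies 1.5/2 = 0.75 m below the top edge, so the top edge sits at y_top = 2.95032 − 0.75 = 2.20032 m along the incline.

y_top ≈ 2.20 m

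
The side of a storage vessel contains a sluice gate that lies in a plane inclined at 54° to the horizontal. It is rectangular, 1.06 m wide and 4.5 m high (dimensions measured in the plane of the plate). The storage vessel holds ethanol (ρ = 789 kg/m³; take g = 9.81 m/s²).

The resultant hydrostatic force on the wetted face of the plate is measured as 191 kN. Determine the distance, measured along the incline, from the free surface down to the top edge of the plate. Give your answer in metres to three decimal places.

y_top ≈ 4.145 m

γ = ρg = 789 × 9.81 / 1000 = 7.74009 kN/m³.
A = 1.06 × 4.5 = 4.77 m².
From F = γ·h_c·A, the centroid depth is h_c = 191/(7.74009 × 4.77) = 5.17332 m.
Let θ = 54° be the plate's angle to the horizontal; measure y along the incline from where the plane meets the free surface. Vertical depth h = y·sinθ with sinθ = 0.809017.
Along the incline, y_c = h_c/sinθ = 5.17332/0.809017 = 6.39458 m.
The centroid lies 4.5/2 = 2.25 m below the top edge, so the top edge sits at y_top = 6.39458 − 2.25 = 4.14458 m along the incline.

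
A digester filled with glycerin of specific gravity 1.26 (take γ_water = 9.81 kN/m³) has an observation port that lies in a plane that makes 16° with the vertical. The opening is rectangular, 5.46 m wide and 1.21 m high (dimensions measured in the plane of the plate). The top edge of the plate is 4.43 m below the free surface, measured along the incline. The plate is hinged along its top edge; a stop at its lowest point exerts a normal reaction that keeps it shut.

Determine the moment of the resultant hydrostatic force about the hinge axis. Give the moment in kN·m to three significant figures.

γ = 1.26 × 9.81 = 12.3606 kN/m³.
The plate makes 16° with the vertical, i.e. θ = 90° − 16° = 74° to the horizontal. Measuring y along the incline from the free-surface line, vertical depth h = y·sinθ with sinθ = 0.961262.
The centroid lies 1.21/2 = 0.605 m below the top edge, so y_c = 4.43 + 0.605 = 5.035 m and h_c = 5.035 × 0.961262 = 4.83995 m.
A = 5.46 × 1.21 = 6.6066 m².
Resultant F = γ·h_c·A = 12.3606 × 4.83995 × 6.6066 = 395.238 kN.
I_c = b·h³/12 = 5.46 × 1.21³/12 = 0.80606 m⁴.
Centre of pressure: y_p = y_c + I_c/(y_c·A) = 5.035 + 0.80606/(5.035 × 6.6066) = 5.035 + 0.024232 = 5.05923 m along the plane.
The resultant acts 0.605 + 0.024232 = 0.629232 m (along the plate) below the hinge at the top edge, so the moment about the hinge is M = F × 0.629232 = 395.238 × 0.629232 = 248.696 kN·m.

M ≈ 249 kN·m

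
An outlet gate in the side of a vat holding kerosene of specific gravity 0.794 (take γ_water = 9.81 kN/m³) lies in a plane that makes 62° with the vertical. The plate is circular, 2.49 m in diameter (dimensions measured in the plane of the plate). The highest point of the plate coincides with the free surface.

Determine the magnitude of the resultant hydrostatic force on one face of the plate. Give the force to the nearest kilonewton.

γ = 0.794 × 9.81 = 7.78914 kN/m³.
The plate makes 62° with the vertical, i.e. θ = 90° − 62° = 28° to the horizontal. Measuring y along the incline from the free-surface line, vertical depth h = y·sinθ with sinθ = 0.469472.
The centroid is at the centre, 1.245 m below the top of the plate, so y_c = 1.245 m and h_c = 1.245 × 0.469472 = 0.584493 m.
A = π(1.245)² = 4.86955 m².
Resultant F = γ·h_c·A = 7.78914 × 0.584493 × 4.86955 = 22.1696 kN.

F ≈ 22 kN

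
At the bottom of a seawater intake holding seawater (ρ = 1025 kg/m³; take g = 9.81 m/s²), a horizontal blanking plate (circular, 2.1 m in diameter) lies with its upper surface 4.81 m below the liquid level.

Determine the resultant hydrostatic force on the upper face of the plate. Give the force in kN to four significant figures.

F ≈ 167.5 kN

γ = ρg = 1025 × 9.81 / 1000 = 10.05525 kN/m³.
The plate is horizontal, so pressure is uniform at p = γ·h = 10.05525 × 4.81 = 48.3658 kN/m².
A = π(1.05)² = 3.46361 m².
F = p·A = 48.3658 × 3.46361 = 167.52 kN.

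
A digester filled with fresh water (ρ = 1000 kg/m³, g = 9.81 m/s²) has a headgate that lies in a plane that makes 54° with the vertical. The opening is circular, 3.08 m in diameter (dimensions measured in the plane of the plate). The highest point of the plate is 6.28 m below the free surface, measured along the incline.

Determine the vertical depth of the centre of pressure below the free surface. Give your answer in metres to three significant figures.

γ = ρg = 1000 × 9.81 = 9810 N/m³ = 9.81 kN/m³.
The plate makes 54° with the vertical, i.e. θ = 90° − 54° = 36° to the horizontal. Measuring y along the incline from the free-surface line, vertical depth h = y·sinθ with sinθ = 0.587785.
The centroid is at the centre, 1.54 m below the top of the plate, so y_c = 6.28 + 1.54 = 7.82 m and h_c = 7.82 × 0.587785 = 4.59648 m.
A = π(1.54)² = 7.4506 m².
Resultant F = γ·h_c·A = 9.81 × 4.59648 × 7.4506 = 335.958 kN.
I_c = πr⁴/4 = π × 1.54⁴/4 = 4.41746 m⁴.
Centre of pressure: y_p = y_c + I_c/(y_c·A) = 7.82 + 4.41746/(7.82 × 7.4506) = 7.82 + 0.0758184 = 7.89582 m along the plane.
Vertically, h_p = y_p·sinθ = 7.89582 × 0.587785 = 4.64104 m.

h_p = 4.64 m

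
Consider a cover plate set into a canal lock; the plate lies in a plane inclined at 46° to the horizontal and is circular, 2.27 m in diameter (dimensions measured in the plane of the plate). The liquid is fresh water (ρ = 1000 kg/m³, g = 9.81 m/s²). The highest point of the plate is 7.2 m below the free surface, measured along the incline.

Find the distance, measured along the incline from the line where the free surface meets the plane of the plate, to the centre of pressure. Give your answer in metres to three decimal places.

γ = ρg = 1000 × 9.81 = 9810 N/m³ = 9.81 kN/m³.
Let θ = 46° be the plate's angle to the horizontal; measure y along the incline from where the plane meets the free surface. Vertical depth h = y·sinθ with sinθ = 0.719340.
The centroid is at the centre, 1.135 m below the top of the plate, so y_c = 7.2 + 1.135 = 8.335 m and h_c = 8.335 × 0.719340 = 5.9957 m.
A = π(1.135)² = 4.04708 m².
Resultant F = γ·h_c·A = 9.81 × 5.9957 × 4.04708 = 238.04 kN.
I_c = πr⁴/4 = π × 1.135⁴/4 = 1.30339 m⁴.
Centre of pressure: y_p = y_c + I_c/(y_c·A) = 8.335 + 1.30339/(8.335 × 4.04708) = 8.335 + 0.0386391 = 8.37364 m along the plane.

y_p = 8.374 m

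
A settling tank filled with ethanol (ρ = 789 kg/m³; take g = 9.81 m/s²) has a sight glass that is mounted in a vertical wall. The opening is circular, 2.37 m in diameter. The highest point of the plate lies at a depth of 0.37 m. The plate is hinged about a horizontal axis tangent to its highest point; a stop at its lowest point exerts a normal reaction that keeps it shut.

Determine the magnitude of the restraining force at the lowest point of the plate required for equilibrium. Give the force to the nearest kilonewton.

γ = ρg = 789 × 9.81 / 1000 = 7.74009 kN/m³.
The centroid is at the centre, 1.185 m below the top of the plate, so the centroid depth is h_c = 0.37 + 1.185 = 1.555 m.
A = π(1.185)² = 4.4115 m².
Resultant F = γ·h_c·A = 7.74009 × 1.555 × 4.4115 = 53.0961 kN.
I_c = πr⁴/4 = π × 1.185⁴/4 = 1.54869 m⁴.
Centre of pressure: y_p = y_c + I_c/(y_c·A) = 1.555 + 1.54869/(1.555 × 4.4115) = 1.555 + 0.22576 = 1.78076 m along the plane.
The resultant acts 1.185 + 0.22576 = 1.41076 m (along the plate) below the hinge at the top edge, so the moment about the hinge is M = F × 1.41076 = 53.0961 × 1.41076 = 74.9059 kN·m.
A normal force at the bottom, 2.37 m from the hinge, must supply this moment: P = 74.9059/2.37 = 31.6059 kN.

P ≈ 32 kN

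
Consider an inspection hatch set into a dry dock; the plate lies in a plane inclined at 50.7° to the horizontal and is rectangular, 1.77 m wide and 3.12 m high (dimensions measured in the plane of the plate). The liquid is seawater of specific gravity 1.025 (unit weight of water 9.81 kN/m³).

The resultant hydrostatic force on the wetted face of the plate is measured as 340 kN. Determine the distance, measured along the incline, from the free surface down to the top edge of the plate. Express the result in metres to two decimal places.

γ = 1.025 × 9.81 = 10.05525 kN/m³.
A = 1.77 × 3.12 = 5.5224 m².
From F = γ·h_c·A, the centroid depth is h_c = 340/(10.05525 × 5.5224) = 6.12291 m.
Let θ = 50.7° be the plate's angle to the horizontal; measure y along the incline from where the plane meets the free surface. Vertical depth h = y·sinθ with sinθ = 0.773840.
Along the incline, y_c = h_c/sinθ = 6.12291/0.773840 = 7.91237 m.
The centroid lies 3.12/2 = 1.56 m below the top edge, so the top edge sits at y_top = 7.91237 − 1.56 = 6.35237 m along the incline.

y_top ≈ 6.35 m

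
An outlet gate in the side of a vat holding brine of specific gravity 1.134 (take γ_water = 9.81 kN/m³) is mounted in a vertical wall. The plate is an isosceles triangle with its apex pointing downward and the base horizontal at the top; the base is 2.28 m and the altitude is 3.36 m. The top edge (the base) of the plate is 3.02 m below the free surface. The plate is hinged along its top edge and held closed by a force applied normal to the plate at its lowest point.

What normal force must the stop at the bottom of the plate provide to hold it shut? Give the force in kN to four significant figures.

γ = 1.134 × 9.81 = 11.12454 kN/m³.
With the apex down, the centroid sits h/3 = 3.36/3 = 1.12 m below the base (the top edge), so the centroid depth is h_c = 3.02 + 1.12 = 4.14 m.
A = ½ × 2.28 × 3.36 = 3.8304 m².
Resultant F = γ·h_c·A = 11.12454 × 4.14 × 3.8304 = 176.411 kN.
I_c = b·h³/36 = 2.28 × 3.36³/36 = 2.40243 m⁴.
Centre of pressure: y_p = y_c + I_c/(y_c·A) = 4.14 + 2.40243/(4.14 × 3.8304) = 4.14 + 0.151498 = 4.2915 m along the plane.
The resultant acts 1.12 + 0.151498 = 1.2715 m (along the plate) below the hinge at the top edge, so the moment about the hinge is M = F × 1.2715 = 176.411 × 1.2715 = 224.307 kN·m.
A normal force at the bottom, 3.36 m from the hinge, must supply this moment: P = 224.307/3.36 = 66.758 kN.

P ≈ 66.76 kN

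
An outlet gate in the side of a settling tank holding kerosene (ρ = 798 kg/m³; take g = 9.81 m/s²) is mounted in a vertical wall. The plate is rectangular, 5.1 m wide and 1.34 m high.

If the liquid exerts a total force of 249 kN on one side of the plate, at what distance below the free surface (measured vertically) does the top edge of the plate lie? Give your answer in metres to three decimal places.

d_top ≈ 3.984 m

γ = ρg = 798 × 9.81 / 1000 = 7.82838 kN/m³.
A = 5.1 × 1.34 = 6.834 m².
From F = γ·h_c·A, the centroid depth is h_c = 249/(7.82838 × 6.834) = 4.65428 m.
The centroid lies 1.34/2 = 0.67 m below the top edge, so the top edge sits at h_top = 4.65428 − 0.67 = 3.98428 m below the surface.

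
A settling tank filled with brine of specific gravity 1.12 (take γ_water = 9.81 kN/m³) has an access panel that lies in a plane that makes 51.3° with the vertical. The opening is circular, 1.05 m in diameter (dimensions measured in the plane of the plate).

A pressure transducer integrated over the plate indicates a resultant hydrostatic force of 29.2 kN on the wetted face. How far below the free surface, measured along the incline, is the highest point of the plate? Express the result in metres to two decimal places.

γ = 1.12 × 9.81 = 10.9872 kN/m³.
A = π(0.525)² = 0.865901 m².
From F = γ·h_c·A, the centroid depth is h_c = 29.2/(10.9872 × 0.865901) = 3.06922 m.
The plate makes 51.3° with the vertical, i.e. θ = 90° − 51.3° = 38.7° to the horizontal. Measuring y along the incline from the free-surface line, vertical depth h = y·sinθ with sinθ = 0.625243.
Along the incline, y_c = h_c/sinθ = 3.06922/0.625243 = 4.90884 m.
The centroid is at the centre, 0.525 m below the top of the plate, so the highest point sits at y_top = 4.90884 − 0.525 = 4.38384 m along the incline.

y_top ≈ 4.38 m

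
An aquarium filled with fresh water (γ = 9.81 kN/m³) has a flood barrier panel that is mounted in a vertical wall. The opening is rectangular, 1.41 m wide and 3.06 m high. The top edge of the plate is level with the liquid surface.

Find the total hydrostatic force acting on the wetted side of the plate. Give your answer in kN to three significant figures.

F ≈ 64.8 kN

γ = 9.81 kN/m³.
The centroid lies 3.06/2 = 1.53 m below the top edge, so the centroid depth is h_c = 1.53 m.
A = 1.41 × 3.06 = 4.3146 m².
Resultant F = γ·h_c·A = 9.81 × 1.53 × 4.3146 = 64.7591 kN.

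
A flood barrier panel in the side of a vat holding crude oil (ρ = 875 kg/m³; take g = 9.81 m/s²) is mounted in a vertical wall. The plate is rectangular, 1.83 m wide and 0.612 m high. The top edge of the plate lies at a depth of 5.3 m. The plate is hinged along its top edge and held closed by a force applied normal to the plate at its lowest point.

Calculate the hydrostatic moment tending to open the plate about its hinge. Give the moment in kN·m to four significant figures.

γ = ρg = 875 × 9.81 / 1000 = 8.58375 kN/m³.
The centroid lies 0.612/2 = 0.306 m below the top edge, so the centroid depth is h_c = 5.3 + 0.306 = 5.606 m.
A = 1.83 × 0.612 = 1.11996 m².
Resultant F = γ·h_c·A = 8.58375 × 5.606 × 1.11996 = 53.893 kN.
I_c = b·h³/12 = 1.83 × 0.612³/12 = 0.0349562 m⁴.
Centre of pressure: y_p = y_c + I_c/(y_c·A) = 5.606 + 0.0349562/(5.606 × 1.11996) = 5.606 + 0.00556761 = 5.61157 m along the plane.
The resultant acts 0.306 + 0.00556761 = 0.311568 m (along the plate) below the hinge at the top edge, so the moment about the hinge is M = F × 0.311568 = 53.893 × 0.311568 = 16.7913 kN·m.

M ≈ 16.79 kN·m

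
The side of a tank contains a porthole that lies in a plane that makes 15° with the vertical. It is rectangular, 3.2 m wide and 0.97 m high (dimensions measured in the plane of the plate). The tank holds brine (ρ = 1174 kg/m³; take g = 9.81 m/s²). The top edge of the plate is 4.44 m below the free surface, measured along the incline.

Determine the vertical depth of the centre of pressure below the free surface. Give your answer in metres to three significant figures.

h_p = 4.77 m

γ = ρg = 1174 × 9.81 / 1000 = 11.51694 kN/m³.
The plate makes 15° with the vertical, i.e. θ = 90° − 15° = 75° to the horizontal. Measuring y along the incline from the free-surface line, vertical depth h = y·sinθ with sinθ = 0.965926.
The centroid lies 0.97/2 = 0.485 m below the top edge, so y_c = 4.44 + 0.485 = 4.925 m and h_c = 4.925 × 0.965926 = 4.75719 m.
A = 3.2 × 0.97 = 3.104 m².
Resultant F = γ·h_c·A = 11.51694 × 4.75719 × 3.104 = 170.063 kN.
I_c = b·h³/12 = 3.2 × 0.97³/12 = 0.243379 m⁴.
Centre of pressure: y_p = y_c + I_c/(y_c·A) = 4.925 + 0.243379/(4.925 × 3.104) = 4.925 + 0.0159204 = 4.94092 m along the plane.
Vertically, h_p = y_p·sinθ = 4.94092 × 0.965926 = 4.77256 m.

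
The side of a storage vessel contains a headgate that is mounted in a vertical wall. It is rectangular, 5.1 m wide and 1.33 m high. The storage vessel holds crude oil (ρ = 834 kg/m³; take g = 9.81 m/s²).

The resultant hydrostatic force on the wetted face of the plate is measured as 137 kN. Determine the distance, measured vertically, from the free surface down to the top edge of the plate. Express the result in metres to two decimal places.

γ = ρg = 834 × 9.81 / 1000 = 8.18154 kN/m³.
A = 5.1 × 1.33 = 6.783 m².
From F = γ·h_c·A, the centroid depth is h_c = 137/(8.18154 × 6.783) = 2.46867 m.
The centroid lies 1.33/2 = 0.665 m below the top edge, so the top edge sits at h_top = 2.46867 − 0.665 = 1.80367 m below the surface.

d_top ≈ 1.80 m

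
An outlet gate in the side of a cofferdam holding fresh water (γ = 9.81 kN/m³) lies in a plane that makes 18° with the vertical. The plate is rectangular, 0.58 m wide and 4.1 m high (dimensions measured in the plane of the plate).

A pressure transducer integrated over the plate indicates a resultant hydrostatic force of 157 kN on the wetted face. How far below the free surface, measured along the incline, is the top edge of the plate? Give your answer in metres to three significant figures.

γ = 9.81 kN/m³.
A = 0.58 × 4.1 = 2.378 m².
From F = γ·h_c·A, the centroid depth is h_c = 157/(9.81 × 2.378) = 6.73006 m.
The plate makes 18° with the vertical, i.e. θ = 90° − 18° = 72° to the horizontal. Measuring y along the incline from the free-surface line, vertical depth h = y·sinθ with sinθ = 0.951057.
Along the incline, y_c = h_c/sinθ = 6.73006/0.951057 = 7.0764 m.
The centroid lies 4.1/2 = 2.05 m below the top edge, so the top edge sits at y_top = 7.0764 − 2.05 = 5.0264 m along the incline.

y_top ≈ 5.03 m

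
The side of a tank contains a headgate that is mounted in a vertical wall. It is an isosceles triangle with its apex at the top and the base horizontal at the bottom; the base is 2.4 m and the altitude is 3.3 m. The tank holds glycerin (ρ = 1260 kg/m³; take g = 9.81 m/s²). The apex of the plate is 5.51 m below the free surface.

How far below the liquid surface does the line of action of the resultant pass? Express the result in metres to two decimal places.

h_p = 7.79 m

γ = ρg = 1260 × 9.81 / 1000 = 12.3606 kN/m³.
With the apex up, the centroid sits 2h/3 = 2 × 3.3/3 = 2.2 m below the apex, so the centroid depth is h_c = 5.51 + 2.2 = 7.71 m.
A = ½ × 2.4 × 3.3 = 3.96 m².
Resultant F = γ·h_c·A = 12.3606 × 7.71 × 3.96 = 377.389 kN.
I_c = b·h³/36 = 2.4 × 3.3³/36 = 2.3958 m⁴.
Centre of pressure: y_p = y_c + I_c/(y_c·A) = 7.71 + 2.3958/(7.71 × 3.96) = 7.71 + 0.0784695 = 7.78847 m along the plane.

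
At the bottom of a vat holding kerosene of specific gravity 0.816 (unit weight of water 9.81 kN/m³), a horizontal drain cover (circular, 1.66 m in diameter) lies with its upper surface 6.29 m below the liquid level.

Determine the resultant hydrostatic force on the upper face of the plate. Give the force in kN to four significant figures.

F ≈ 109.0 kN

γ = 0.816 × 9.81 = 8.00496 kN/m³.
The plate is horizontal, so pressure is uniform at p = γ·h = 8.00496 × 6.29 = 50.3512 kN/m².
A = π(0.83)² = 2.16424 m².
F = p·A = 50.3512 × 2.16424 = 108.972 kN.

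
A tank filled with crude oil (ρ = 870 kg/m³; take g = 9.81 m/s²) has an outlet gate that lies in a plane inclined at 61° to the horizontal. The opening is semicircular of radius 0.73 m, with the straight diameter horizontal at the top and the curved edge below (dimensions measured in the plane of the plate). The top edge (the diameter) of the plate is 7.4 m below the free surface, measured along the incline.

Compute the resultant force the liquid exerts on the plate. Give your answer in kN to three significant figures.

γ = ρg = 870 × 9.81 / 1000 = 8.5347 kN/m³.
Let θ = 61° be the plate's angle to the horizontal; measure y along the incline from where the plane meets the free surface. Vertical depth h = y·sinθ with sinθ = 0.874620.
The centroid of a semicircle lies 4r/(3π) = 0.309822 m from the diameter, here below the top edge, so y_c = 7.4 + 0.309822 = 7.70982 m and h_c = 7.70982 × 0.874620 = 6.74316 m.
A = πr²/2 = π × 0.73²/2 = 0.837077 m².
Resultant F = γ·h_c·A = 8.5347 × 6.74316 × 0.837077 = 48.1745 kN.

F ≈ 48.2 kN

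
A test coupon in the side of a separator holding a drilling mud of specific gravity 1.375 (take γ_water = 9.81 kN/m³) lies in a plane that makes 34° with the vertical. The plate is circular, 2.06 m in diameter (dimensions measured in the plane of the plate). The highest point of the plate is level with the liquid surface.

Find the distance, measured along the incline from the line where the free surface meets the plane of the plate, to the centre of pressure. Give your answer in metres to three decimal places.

y_p = 1.288 m

γ = 1.375 × 9.81 = 13.48875 kN/m³.
The plate makes 34° with the vertical, i.e. θ = 90° − 34° = 56° to the horizontal. Measuring y along the incline from the free-surface line, vertical depth h = y·sinθ with sinθ = 0.829038.
The centroid is at the centre, 1.03 m below the top of the plate, so y_c = 1.03 m and h_c = 1.03 × 0.829038 = 0.853909 m.
A = π(1.03)² = 3.33292 m².
Resultant F = γ·h_c·A = 13.48875 × 0.853909 × 3.33292 = 38.3891 kN.
I_c = πr⁴/4 = π × 1.03⁴/4 = 0.883973 m⁴.
Centre of pressure: y_p = y_c + I_c/(y_c·A) = 1.03 + 0.883973/(1.03 × 3.33292) = 1.03 + 0.2575 = 1.2875 m along the plane.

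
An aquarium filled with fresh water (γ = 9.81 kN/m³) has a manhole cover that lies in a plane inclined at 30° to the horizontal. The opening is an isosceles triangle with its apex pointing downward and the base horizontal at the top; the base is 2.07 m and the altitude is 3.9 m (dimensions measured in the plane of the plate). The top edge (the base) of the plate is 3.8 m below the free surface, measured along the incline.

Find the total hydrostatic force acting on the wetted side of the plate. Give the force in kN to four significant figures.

F ≈ 101.0 kN

γ = 9.81 kN/m³.
Let θ = 30° be the plate's angle to the horizontal; measure y along the incline from where the plane meets the free surface. Vertical depth h = y·sinθ with sinθ = 0.500000.
With the apex down, the centroid sits h/3 = 3.9/3 = 1.3 m below the base (the top edge), so y_c = 3.8 + 1.3 = 5.1 m and h_c = 5.1 × 0.500000 = 2.55 m.
A = ½ × 2.07 × 3.9 = 4.0365 m².
Resultant F = γ·h_c·A = 9.81 × 2.55 × 4.0365 = 100.975 kN.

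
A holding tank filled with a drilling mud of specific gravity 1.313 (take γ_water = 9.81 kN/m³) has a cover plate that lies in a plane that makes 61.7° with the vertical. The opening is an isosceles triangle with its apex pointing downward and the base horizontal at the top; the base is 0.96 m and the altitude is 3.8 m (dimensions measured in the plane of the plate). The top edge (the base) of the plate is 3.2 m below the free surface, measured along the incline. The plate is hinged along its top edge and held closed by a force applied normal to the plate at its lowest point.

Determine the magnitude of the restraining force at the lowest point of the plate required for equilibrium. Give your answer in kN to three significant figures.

γ = 1.313 × 9.81 = 12.88053 kN/m³.
The plate makes 61.7° with the vertical, i.e. θ = 90° − 61.7° = 28.3° to the horizontal. Measuring y along the incline from the free-surface line, vertical depth h = y·sinθ with sinθ = 0.474088.
With the apex down, the centroid sits h/3 = 3.8/3 = 1.26667 m below the base (the top edge), so y_c = 3.2 + 1.26667 = 4.46667 m and h_c = 4.46667 × 0.474088 = 2.11759 m.
A = ½ × 0.96 × 3.8 = 1.824 m².
Resultant F = γ·h_c·A = 12.88053 × 2.11759 × 1.824 = 49.7508 kN.
I_c = b·h³/36 = 0.96 × 3.8³/36 = 1.46325 m⁴.
Centre of pressure: y_p = y_c + I_c/(y_c·A) = 4.46667 + 1.46325/(4.46667 × 1.824) = 4.46667 + 0.179601 = 4.64627 m along the plane.
The resultant acts 1.26667 + 0.179601 = 1.44627 m (along the plate) below the hinge at the top edge, so the moment about the hinge is M = F × 1.44627 = 49.7508 × 1.44627 = 71.9531 kN·m.
A normal force at the bottom, 3.8 m from the hinge, must supply this moment: P = 71.9531/3.8 = 18.935 kN.

P ≈ 18.9 kN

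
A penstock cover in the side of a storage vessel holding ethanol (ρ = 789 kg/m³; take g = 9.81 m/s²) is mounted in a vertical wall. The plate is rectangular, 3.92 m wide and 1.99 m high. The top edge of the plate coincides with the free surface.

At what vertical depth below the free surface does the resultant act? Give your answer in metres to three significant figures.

γ = ρg = 789 × 9.81 / 1000 = 7.74009 kN/m³.
The centroid lies 1.99/2 = 0.995 m below the top edge, so the centroid depth is h_c = 0.995 m.
A = 3.92 × 1.99 = 7.8008 m².
Resultant F = γ·h_c·A = 7.74009 × 0.995 × 7.8008 = 60.077 kN.
I_c = b·h³/12 = 3.92 × 1.99³/12 = 2.57433 m⁴.
Centre of pressure: y_p = y_c + I_c/(y_c·A) = 0.995 + 2.57433/(0.995 × 7.8008) = 0.995 + 0.331667 = 1.32667 m along the plane.

h_p = 1.33 m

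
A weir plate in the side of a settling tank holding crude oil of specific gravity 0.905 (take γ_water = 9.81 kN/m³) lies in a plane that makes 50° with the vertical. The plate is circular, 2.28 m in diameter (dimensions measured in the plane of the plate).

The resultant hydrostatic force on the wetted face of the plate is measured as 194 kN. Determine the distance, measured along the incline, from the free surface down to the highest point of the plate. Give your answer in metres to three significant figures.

γ = 0.905 × 9.81 = 8.87805 kN/m³.
A = π(1.14)² = 4.08281 m².
From F = γ·h_c·A, the centroid depth is h_c = 194/(8.87805 × 4.08281) = 5.35211 m.
The plate makes 50° with the vertical, i.e. θ = 90° − 50° = 40° to the horizontal. Measuring y along the incline from the free-surface line, vertical depth h = y·sinθ with sinθ = 0.642788.
Along the incline, y_c = h_c/sinθ = 5.35211/0.642788 = 8.3264 m.
The centroid is at the centre, 1.14 m below the top of the plate, so the highest point sits at y_top = 8.3264 − 1.14 = 7.1864 m along the incline.

y_top ≈ 7.19 m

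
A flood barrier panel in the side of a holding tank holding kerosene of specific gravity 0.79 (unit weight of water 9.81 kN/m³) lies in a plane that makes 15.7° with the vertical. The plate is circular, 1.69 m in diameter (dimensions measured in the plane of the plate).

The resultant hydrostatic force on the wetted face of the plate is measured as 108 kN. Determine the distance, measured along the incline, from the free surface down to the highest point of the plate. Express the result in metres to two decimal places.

γ = 0.79 × 9.81 = 7.7499 kN/m³.
A = π(0.845)² = 2.24318 m².
From F = γ·h_c·A, the centroid depth is h_c = 108/(7.7499 × 2.24318) = 6.21246 m.
The plate makes 15.7° with the vertical, i.e. θ = 90° − 15.7° = 74.3° to the horizontal. Measuring y along the incline from the free-surface line, vertical depth h = y·sinθ with sinθ = 0.962692.
Along the incline, y_c = h_c/sinθ = 6.21246/0.962692 = 6.45322 m.
The centroid is at the centre, 0.845 m below the top of the plate, so the highest point sits at y_top = 6.45322 − 0.845 = 5.60822 m along the incline.

y_top ≈ 5.61 m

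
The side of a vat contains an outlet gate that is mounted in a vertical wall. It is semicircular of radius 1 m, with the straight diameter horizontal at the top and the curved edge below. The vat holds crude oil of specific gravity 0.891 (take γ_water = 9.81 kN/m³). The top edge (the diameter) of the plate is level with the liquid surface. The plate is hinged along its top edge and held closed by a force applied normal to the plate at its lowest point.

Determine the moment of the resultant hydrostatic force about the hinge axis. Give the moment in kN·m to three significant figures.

γ = 0.891 × 9.81 = 8.74071 kN/m³.
The centroid of a semicircle lies 4r/(3π) = 0.424413 m from the diameter, here below the top edge, so the centroid depth is h_c = 0.424413 m.
A = πr²/2 = π × 1²/2 = 1.5708 m².
Resultant F = γ·h_c·A = 8.74071 × 0.424413 × 1.5708 = 5.82715 kN.
I_c = (π/8 − 8/(9π))·r⁴ = 0.109757 × 1⁴ = 0.109757 m⁴.
Centre of pressure: y_p = y_c + I_c/(y_c·A) = 0.424413 + 0.109757/(0.424413 × 1.5708) = 0.424413 + 0.164635 = 0.589048 m along the plane.
The resultant acts 0.424413 + 0.164635 = 0.589048 m (along the plate) below the hinge at the top edge, so the moment about the hinge is M = F × 0.589048 = 5.82715 × 0.589048 = 3.43247 kN·m.

M ≈ 3.43 kN·m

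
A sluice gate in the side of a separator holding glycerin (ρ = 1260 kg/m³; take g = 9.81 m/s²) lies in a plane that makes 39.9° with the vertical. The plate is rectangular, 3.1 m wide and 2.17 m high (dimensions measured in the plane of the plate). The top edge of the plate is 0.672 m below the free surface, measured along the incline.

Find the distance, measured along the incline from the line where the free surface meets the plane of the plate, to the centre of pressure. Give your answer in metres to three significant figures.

y_p = 1.98 m

γ = ρg = 1260 × 9.81 / 1000 = 12.3606 kN/m³.
The plate makes 39.9° with the vertical, i.e. θ = 90° − 39.9° = 50.1° to the horizontal. Measuring y along the incline from the free-surface line, vertical depth h = y·sinθ with sinθ = 0.767165.
The centroid lies 2.17/2 = 1.085 m below the top edge, so y_c = 0.672 + 1.085 = 1.757 m and h_c = 1.757 × 0.767165 = 1.34791 m.
A = 3.1 × 2.17 = 6.727 m².
Resultant F = γ·h_c·A = 12.3606 × 1.34791 × 6.727 = 112.078 kN.
I_c = b·h³/12 = 3.1 × 2.17³/12 = 2.63973 m⁴.
Centre of pressure: y_p = y_c + I_c/(y_c·A) = 1.757 + 2.63973/(1.757 × 6.727) = 1.757 + 0.22334 = 1.98034 m along the plane.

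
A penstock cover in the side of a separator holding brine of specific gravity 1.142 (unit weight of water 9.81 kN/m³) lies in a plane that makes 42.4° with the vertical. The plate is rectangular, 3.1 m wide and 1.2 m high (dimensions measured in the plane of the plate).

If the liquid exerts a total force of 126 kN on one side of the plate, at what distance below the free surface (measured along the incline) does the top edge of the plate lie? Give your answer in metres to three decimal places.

y_top ≈ 3.494 m

γ = 1.142 × 9.81 = 11.20302 kN/m³.
A = 3.1 × 1.2 = 3.72 m².
From F = γ·h_c·A, the centroid depth is h_c = 126/(11.20302 × 3.72) = 3.02338 m.
The plate makes 42.4° with the vertical, i.e. θ = 90° − 42.4° = 47.6° to the horizontal. Measuring y along the incline from the free-surface line, vertical depth h = y·sinθ with sinθ = 0.738455.
Along the incline, y_c = h_c/sinθ = 3.02338/0.738455 = 4.0942 m.
The centroid lies 1.2/2 = 0.6 m below the top edge, so the top edge sits at y_top = 4.0942 − 0.6 = 3.4942 m along the incline.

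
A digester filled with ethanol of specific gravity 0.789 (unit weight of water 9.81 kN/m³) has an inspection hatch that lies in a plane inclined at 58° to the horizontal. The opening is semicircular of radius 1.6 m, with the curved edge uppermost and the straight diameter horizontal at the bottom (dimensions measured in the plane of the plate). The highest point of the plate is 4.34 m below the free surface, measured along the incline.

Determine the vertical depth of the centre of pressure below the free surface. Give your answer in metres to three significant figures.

γ = 0.789 × 9.81 = 7.74009 kN/m³.
Let θ = 58° be the plate's angle to the horizontal; measure y along the incline from where the plane meets the free surface. Vertical depth h = y·sinθ with sinθ = 0.848048.
The centroid lies 4r/(3π) = 0.679061 m above the diameter, so r − 4r/(3π) = 1.6 − 0.679061 = 0.920939 m below the topmost point, so y_c = 4.34 + 0.920939 = 5.26094 m and h_c = 5.26094 × 0.848048 = 4.46153 m.
A = πr²/2 = π × 1.6²/2 = 4.02124 m².
Resultant F = γ·h_c·A = 7.74009 × 4.46153 × 4.02124 = 138.864 kN.
I_c = (π/8 − 8/(9π))·r⁴ = 0.109757 × 1.6⁴ = 0.719303 m⁴.
Centre of pressure: y_p = y_c + I_c/(y_c·A) = 5.26094 + 0.719303/(5.26094 × 4.02124) = 5.26094 + 0.0340008 = 5.29494 m along the plane.
Vertically, h_p = y_p·sinθ = 5.29494 × 0.848048 = 4.49036 m.

h_p = 4.49 m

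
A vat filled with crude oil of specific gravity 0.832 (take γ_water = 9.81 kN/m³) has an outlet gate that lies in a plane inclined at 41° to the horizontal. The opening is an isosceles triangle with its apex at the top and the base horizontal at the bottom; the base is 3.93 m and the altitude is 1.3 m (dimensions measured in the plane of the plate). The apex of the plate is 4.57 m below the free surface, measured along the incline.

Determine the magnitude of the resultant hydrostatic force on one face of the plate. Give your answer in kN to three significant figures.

γ = 0.832 × 9.81 = 8.16192 kN/m³.
Let θ = 41° be the plate's angle to the horizontal; measure y along the incline from where the plane meets the free surface. Vertical depth h = y·sinθ with sinθ = 0.656059.
With the apex up, the centroid sits 2h/3 = 2 × 1.3/3 = 0.866667 m below the apex, so y_c = 4.57 + 0.866667 = 5.43667 m and h_c = 5.43667 × 0.656059 = 3.56678 m.
A = ½ × 3.93 × 1.3 = 2.5545 m².
Resultant F = γ·h_c·A = 8.16192 × 3.56678 × 2.5545 = 74.366 kN.

F ≈ 74.4 kN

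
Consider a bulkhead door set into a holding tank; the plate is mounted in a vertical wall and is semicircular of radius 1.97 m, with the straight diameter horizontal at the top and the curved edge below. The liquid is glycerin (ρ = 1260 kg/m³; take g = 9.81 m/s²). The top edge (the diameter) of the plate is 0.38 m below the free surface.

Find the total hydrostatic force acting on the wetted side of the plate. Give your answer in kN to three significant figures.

F ≈ 91.6 kN

γ = ρg = 1260 × 9.81 / 1000 = 12.3606 kN/m³.
The centroid of a semicircle lies 4r/(3π) = 0.836094 m from the diameter, here below the top edge, so the centroid depth is h_c = 0.38 + 0.836094 = 1.21609 m.
A = πr²/2 = π × 1.97²/2 = 6.0961 m².
Resultant F = γ·h_c·A = 12.3606 × 1.21609 × 6.0961 = 91.6341 kN.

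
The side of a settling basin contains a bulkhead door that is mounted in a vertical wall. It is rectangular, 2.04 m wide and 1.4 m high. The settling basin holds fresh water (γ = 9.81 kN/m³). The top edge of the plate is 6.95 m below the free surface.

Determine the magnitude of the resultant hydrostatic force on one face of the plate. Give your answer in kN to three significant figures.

F ≈ 214 kN

γ = 9.81 kN/m³.
The centroid lies 1.4/2 = 0.7 m below the top edge, so the centroid depth is h_c = 6.95 + 0.7 = 7.65 m.
A = 2.04 × 1.4 = 2.856 m².
Resultant F = γ·h_c·A = 9.81 × 7.65 × 2.856 = 214.333 kN.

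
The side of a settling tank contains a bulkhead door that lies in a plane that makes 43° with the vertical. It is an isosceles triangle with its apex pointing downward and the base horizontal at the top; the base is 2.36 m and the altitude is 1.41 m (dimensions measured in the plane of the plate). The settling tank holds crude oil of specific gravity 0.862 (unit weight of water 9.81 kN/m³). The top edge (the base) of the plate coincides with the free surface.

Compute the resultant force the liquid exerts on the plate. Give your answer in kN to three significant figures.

γ = 0.862 × 9.81 = 8.45622 kN/m³.
The plate makes 43° with the vertical, i.e. θ = 90° − 43° = 47° to the horizontal. Measuring y along the incline from the free-surface line, vertical depth h = y·sinθ with sinθ = 0.731354.
With the apex down, the centroid sits h/3 = 1.41/3 = 0.47 m below the base (the top edge), so y_c = 0.47 m and h_c = 0.47 × 0.731354 = 0.343736 m.
A = ½ × 2.36 × 1.41 = 1.6638 m².
Resultant F = γ·h_c·A = 8.45622 × 0.343736 × 1.6638 = 4.83618 kN.

F ≈ 4.84 kN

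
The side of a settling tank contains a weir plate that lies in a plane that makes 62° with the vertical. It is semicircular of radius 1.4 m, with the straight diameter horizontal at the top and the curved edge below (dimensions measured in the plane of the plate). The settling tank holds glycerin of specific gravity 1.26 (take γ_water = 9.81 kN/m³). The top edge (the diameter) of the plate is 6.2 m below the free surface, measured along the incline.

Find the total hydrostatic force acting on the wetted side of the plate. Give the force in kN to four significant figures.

γ = 1.26 × 9.81 = 12.3606 kN/m³.
The plate makes 62° with the vertical, i.e. θ = 90° − 62° = 28° to the horizontal. Measuring y along the incline from the free-surface line, vertical depth h = y·sinθ with sinθ = 0.469472.
The centroid of a semicircle lies 4r/(3π) = 0.594178 m from the diameter, here below the top edge, so y_c = 6.2 + 0.594178 = 6.79418 m and h_c = 6.79418 × 0.469472 = 3.18968 m.
A = πr²/2 = π × 1.4²/2 = 3.07876 m².
Resultant F = γ·h_c·A = 12.3606 × 3.18968 × 3.07876 = 121.384 kN.

F ≈ 121.4 kN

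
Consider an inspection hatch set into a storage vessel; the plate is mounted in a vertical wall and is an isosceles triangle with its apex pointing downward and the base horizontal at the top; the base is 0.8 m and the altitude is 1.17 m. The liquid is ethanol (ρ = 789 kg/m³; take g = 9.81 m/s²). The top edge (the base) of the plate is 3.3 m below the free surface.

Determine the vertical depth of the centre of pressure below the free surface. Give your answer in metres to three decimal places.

γ = ρg = 789 × 9.81 / 1000 = 7.74009 kN/m³.
With the apex down, the centroid sits h/3 = 1.17/3 = 0.39 m below the base (the top edge), so the centroid depth is h_c = 3.3 + 0.39 = 3.69 m.
A = ½ × 0.8 × 1.17 = 0.468 m².
Resultant F = γ·h_c·A = 7.74009 × 3.69 × 0.468 = 13.3665 kN.
I_c = b·h³/36 = 0.8 × 1.17³/36 = 0.0355914 m⁴.
Centre of pressure: y_p = y_c + I_c/(y_c·A) = 3.69 + 0.0355914/(3.69 × 0.468) = 3.69 + 0.0206098 = 3.71061 m along the plane.

h_p = 3.711 m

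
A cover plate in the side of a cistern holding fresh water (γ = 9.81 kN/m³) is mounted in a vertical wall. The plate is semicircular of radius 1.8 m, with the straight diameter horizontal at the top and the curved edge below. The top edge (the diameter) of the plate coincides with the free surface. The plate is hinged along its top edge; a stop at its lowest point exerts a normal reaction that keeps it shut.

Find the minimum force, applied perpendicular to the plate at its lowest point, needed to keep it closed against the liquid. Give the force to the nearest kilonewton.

P ≈ 22 kN

γ = 9.81 kN/m³.
The centroid of a semicircle lies 4r/(3π) = 0.763944 m from the diameter, here below the top edge, so the centroid depth is h_c = 0.763944 m.
A = πr²/2 = π × 1.8²/2 = 5.08938 m².
Resultant F = γ·h_c·A = 9.81 × 0.763944 × 5.08938 = 38.1413 kN.
I_c = (π/8 − 8/(9π))·r⁴ = 0.109757 × 1.8⁴ = 1.15219 m⁴.
Centre of pressure: y_p = y_c + I_c/(y_c·A) = 0.763944 + 1.15219/(0.763944 × 5.08938) = 0.763944 + 0.296345 = 1.06029 m along the plane.
The resultant acts 0.763944 + 0.296345 = 1.06029 m (along the plate) below the hinge at the top edge, so the moment about the hinge is M = F × 1.06029 = 38.1413 × 1.06029 = 40.4408 kN·m.
A normal force at the bottom, 1.8 m from the hinge, must supply this moment: P = 40.4408/1.8 = 22.4671 kN.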